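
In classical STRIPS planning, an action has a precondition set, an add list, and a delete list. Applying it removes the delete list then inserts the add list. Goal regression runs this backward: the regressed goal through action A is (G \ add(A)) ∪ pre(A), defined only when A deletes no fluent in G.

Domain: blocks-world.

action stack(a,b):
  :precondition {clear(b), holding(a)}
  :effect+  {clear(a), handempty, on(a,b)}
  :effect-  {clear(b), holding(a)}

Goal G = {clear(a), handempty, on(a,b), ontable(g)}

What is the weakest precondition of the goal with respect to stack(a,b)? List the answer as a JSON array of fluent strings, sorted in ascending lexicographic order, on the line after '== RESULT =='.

Regress:
  G ∩ del = {}  (empty — regression defined)
  G \ add = {clear(a), handempty, on(a,b), ontable(g)} \ {clear(a), handempty, on(a,b)} = {ontable(g)}
  ∪ pre   = {ontable(g)} ∪ {clear(b), holding(a)}
          = {clear(b), holding(a), ontable(g)}

== RESULT ==
["clear(b)", "holding(a)", "ontable(g)"]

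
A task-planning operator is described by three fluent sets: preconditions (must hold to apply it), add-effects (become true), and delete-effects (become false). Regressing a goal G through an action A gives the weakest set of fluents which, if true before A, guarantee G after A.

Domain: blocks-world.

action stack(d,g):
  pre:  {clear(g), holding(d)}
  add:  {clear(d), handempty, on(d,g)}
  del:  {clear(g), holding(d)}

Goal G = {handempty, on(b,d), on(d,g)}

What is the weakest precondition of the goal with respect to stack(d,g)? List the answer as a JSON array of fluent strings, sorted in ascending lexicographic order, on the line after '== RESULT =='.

Compute (G \ add) ∪ pre:
  G ∩ del = {}  (empty — regression defined)
  G \ add = {handempty, on(b,d), on(d,g)} \ {clear(d), handempty, on(d,g)} = {on(b,d)}
  ∪ pre   = {on(b,d)} ∪ {clear(g), holding(d)}
          = {clear(g), holding(d), on(b,d)}

== RESULT ==
["clear(g)", "holding(d)", "on(b,d)"]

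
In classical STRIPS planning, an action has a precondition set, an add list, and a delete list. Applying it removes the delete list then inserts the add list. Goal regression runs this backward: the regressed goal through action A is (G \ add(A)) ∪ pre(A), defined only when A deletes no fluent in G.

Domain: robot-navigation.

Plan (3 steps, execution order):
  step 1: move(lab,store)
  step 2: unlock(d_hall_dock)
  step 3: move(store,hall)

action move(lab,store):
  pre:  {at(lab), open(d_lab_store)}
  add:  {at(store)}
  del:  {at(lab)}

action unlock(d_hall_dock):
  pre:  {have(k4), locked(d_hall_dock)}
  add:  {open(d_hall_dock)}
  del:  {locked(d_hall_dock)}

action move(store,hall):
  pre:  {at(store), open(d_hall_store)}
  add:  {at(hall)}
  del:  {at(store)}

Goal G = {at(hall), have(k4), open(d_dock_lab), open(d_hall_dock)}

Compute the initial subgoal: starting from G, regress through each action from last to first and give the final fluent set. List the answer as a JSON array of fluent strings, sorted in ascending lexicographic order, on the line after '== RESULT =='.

Regress step by step:
  through step 3 (move(store,hall)): drop {at(hall)}, keep {have(k4), open(d_dock_lab), open(d_hall_dock)}, require {at(store), open(d_hall_store)}
    → {at(store), have(k4), open(d_dock_lab), open(d_hall_dock), open(d_hall_store)}
  through step 2 (unlock(d_hall_dock)): drop {open(d_hall_dock)}, keep {at(store), have(k4), open(d_dock_lab), open(d_hall_store)}, require {have(k4), locked(d_hall_dock)}
    → {at(store), have(k4), locked(d_hall_dock), open(d_dock_lab), open(d_hall_store)}
  through step 1 (move(lab,store)): drop {at(store)}, keep {have(k4), locked(d_hall_dock), open(d_dock_lab), open(d_hall_store)}, require {at(lab), open(d_lab_store)}
    → {at(lab), have(k4), locked(d_hall_dock), open(d_dock_lab), open(d_hall_store), open(d_lab_store)}

== RESULT ==
["at(lab)", "have(k4)", "locked(d_hall_dock)", "open(d_dock_lab)", "open(d_hall_store)", "open(d_lab_store)"]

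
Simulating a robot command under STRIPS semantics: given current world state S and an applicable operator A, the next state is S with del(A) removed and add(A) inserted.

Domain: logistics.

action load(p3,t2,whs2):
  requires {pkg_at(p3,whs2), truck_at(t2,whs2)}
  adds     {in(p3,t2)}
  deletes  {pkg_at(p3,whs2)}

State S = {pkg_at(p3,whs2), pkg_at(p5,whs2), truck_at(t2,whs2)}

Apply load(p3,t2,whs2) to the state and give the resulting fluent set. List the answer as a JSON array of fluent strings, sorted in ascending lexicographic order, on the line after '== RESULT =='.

Progress:
  pre ⊆ S: {pkg_at(p3,whs2), truck_at(t2,whs2)} ⊆ S  — applicable
  S \ del = {pkg_at(p5,whs2), truck_at(t2,whs2)}
  ∪ add   = {in(p3,t2), pkg_at(p5,whs2), truck_at(t2,whs2)}

== RESULT ==
["in(p3,t2)", "pkg_at(p5,whs2)", "truck_at(t2,whs2)"]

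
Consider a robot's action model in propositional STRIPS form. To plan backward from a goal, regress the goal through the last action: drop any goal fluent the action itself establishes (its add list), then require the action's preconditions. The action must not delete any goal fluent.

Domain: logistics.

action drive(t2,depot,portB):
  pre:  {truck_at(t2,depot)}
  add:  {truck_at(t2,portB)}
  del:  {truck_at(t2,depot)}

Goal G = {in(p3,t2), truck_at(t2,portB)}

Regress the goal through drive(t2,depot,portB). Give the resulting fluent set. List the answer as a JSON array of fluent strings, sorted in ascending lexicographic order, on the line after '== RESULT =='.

Regress:
  G ∩ del = {}  (empty — regression defined)
  G \ add = {in(p3,t2), truck_at(t2,portB)} \ {truck_at(t2,portB)} = {in(p3,t2)}
  ∪ pre   = {in(p3,t2)} ∪ {truck_at(t2,depot)}
          = {in(p3,t2), truck_at(t2,depot)}

== RESULT ==
["in(p3,t2)", "truck_at(t2,depot)"]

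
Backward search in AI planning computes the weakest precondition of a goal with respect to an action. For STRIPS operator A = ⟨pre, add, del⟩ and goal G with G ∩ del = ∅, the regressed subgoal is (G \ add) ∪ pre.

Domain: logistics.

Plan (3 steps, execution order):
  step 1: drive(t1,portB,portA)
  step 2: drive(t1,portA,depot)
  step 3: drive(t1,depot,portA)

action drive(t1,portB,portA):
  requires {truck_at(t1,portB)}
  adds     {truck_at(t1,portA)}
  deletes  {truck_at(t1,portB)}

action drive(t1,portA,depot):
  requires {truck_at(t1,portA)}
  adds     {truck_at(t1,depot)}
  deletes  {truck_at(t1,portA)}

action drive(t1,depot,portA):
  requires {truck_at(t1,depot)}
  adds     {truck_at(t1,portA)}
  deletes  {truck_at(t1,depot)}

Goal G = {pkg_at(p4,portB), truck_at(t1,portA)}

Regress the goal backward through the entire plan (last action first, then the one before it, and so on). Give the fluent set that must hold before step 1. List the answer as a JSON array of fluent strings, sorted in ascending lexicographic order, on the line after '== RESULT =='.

Work backward from the goal:
  through step 3 (drive(t1,depot,portA)): drop {truck_at(t1,portA)}, keep {pkg_at(p4,portB)}, require {truck_at(t1,depot)}
    → {pkg_at(p4,portB), truck_at(t1,depot)}
  through step 2 (drive(t1,portA,depot)): drop {truck_at(t1,depot)}, keep {pkg_at(p4,portB)}, require {truck_at(t1,portA)}
    → {pkg_at(p4,portB), truck_at(t1,portA)}
  through step 1 (drive(t1,portB,portA)): drop {truck_at(t1,portA)}, keep {pkg_at(p4,portB)}, require {truck_at(t1,portB)}
    → {pkg_at(p4,portB), truck_at(t1,portB)}

== RESULT ==
["pkg_at(p4,portB)", "truck_at(t1,portB)"]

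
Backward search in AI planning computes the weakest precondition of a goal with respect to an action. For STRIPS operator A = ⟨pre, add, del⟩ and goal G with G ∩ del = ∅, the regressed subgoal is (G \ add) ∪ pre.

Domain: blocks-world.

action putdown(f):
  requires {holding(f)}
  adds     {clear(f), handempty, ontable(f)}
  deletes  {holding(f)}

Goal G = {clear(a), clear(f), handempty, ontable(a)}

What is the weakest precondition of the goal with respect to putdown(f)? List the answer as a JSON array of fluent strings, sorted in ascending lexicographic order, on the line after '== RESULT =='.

Regress:
  G ∩ del = {}  (empty — regression defined)
  G \ add = {clear(a), clear(f), handempty, ontable(a)} \ {clear(f), handempty, ontable(f)} = {clear(a), ontable(a)}
  ∪ pre   = {clear(a), ontable(a)} ∪ {holding(f)}
          = {clear(a), holding(f), ontable(a)}

== RESULT ==
["clear(a)", "holding(f)", "ontable(a)"]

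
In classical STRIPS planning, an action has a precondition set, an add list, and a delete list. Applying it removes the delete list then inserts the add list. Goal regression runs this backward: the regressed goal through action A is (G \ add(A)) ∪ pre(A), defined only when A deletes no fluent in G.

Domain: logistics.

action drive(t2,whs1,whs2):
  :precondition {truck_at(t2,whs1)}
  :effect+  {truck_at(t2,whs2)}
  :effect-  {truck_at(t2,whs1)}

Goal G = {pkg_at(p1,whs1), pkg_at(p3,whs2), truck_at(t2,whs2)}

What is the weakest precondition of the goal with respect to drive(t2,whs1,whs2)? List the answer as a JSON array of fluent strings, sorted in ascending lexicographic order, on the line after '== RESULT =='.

Regress:
  G ∩ del = {}  (empty — regression defined)
  G \ add = {pkg_at(p1,whs1), pkg_at(p3,whs2), truck_at(t2,whs2)} \ {truck_at(t2,whs2)} = {pkg_at(p1,whs1), pkg_at(p3,whs2)}
  ∪ pre   = {pkg_at(p1,whs1), pkg_at(p3,whs2)} ∪ {truck_at(t2,whs1)}
          = {pkg_at(p1,whs1), pkg_at(p3,whs2), truck_at(t2,whs1)}

== RESULT ==
["pkg_at(p1,whs1)", "pkg_at(p3,whs2)", "truck_at(t2,whs1)"]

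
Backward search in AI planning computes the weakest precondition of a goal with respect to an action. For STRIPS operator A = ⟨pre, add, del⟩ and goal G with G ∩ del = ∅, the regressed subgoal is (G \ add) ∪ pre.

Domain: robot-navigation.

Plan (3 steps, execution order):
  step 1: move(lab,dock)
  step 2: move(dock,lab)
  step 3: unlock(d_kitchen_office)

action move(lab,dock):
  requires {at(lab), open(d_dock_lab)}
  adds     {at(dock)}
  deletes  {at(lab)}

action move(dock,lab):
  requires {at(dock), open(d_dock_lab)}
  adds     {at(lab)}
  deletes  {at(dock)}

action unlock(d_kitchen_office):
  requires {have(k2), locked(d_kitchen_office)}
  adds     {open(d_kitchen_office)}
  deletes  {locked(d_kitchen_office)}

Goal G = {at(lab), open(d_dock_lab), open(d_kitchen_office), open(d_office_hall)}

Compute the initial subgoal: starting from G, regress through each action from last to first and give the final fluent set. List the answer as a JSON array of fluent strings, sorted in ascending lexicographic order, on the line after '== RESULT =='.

Work backward from the goal:
  through step 3 (unlock(d_kitchen_office)): drop {open(d_kitchen_office)}, keep {at(lab), open(d_dock_lab), open(d_office_hall)}, require {have(k2), locked(d_kitchen_office)}
    → {at(lab), have(k2), locked(d_kitchen_office), open(d_dock_lab), open(d_office_hall)}
  through step 2 (move(dock,lab)): drop {at(lab)}, keep {have(k2), locked(d_kitchen_office), open(d_dock_lab), open(d_office_hall)}, require {at(dock), open(d_dock_lab)}
    → {at(dock), have(k2), locked(d_kitchen_office), open(d_dock_lab), open(d_office_hall)}
  through step 1 (move(lab,dock)): drop {at(dock)}, keep {have(k2), locked(d_kitchen_office), open(d_dock_lab), open(d_office_hall)}, require {at(lab), open(d_dock_lab)}
    → {at(lab), have(k2), locked(d_kitchen_office), open(d_dock_lab), open(d_office_hall)}

== RESULT ==
["at(lab)", "have(k2)", "locked(d_kitchen_office)", "open(d_dock_lab)", "open(d_office_hall)"]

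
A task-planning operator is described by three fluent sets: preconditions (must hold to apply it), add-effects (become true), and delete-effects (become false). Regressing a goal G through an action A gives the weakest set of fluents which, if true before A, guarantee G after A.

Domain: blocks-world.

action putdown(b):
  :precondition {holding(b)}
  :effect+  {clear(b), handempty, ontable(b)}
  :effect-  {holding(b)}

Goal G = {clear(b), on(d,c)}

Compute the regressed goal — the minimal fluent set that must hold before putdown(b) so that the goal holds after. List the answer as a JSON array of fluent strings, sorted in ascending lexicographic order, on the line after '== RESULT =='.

Compute (G \ add) ∪ pre:
  G ∩ del = {}  (empty — regression defined)
  G \ add = {clear(b), on(d,c)} \ {clear(b), handempty, ontable(b)} = {on(d,c)}
  ∪ pre   = {on(d,c)} ∪ {holding(b)}
          = {holding(b), on(d,c)}

== RESULT ==
["holding(b)", "on(d,c)"]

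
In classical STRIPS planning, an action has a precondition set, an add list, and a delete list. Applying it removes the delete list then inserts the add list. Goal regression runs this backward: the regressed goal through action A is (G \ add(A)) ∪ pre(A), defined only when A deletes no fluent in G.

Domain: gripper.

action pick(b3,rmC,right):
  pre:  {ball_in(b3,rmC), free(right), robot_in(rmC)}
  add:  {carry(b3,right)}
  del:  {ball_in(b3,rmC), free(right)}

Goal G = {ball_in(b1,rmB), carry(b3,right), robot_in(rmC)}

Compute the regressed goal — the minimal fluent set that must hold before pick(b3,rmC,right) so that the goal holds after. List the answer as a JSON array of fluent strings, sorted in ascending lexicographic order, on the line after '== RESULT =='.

Regress:
  G ∩ del = {}  (empty — regression defined)
  G \ add = {ball_in(b1,rmB), carry(b3,right), robot_in(rmC)} \ {carry(b3,right)} = {ball_in(b1,rmB), robot_in(rmC)}
  ∪ pre   = {ball_in(b1,rmB), robot_in(rmC)} ∪ {ball_in(b3,rmC), free(right), robot_in(rmC)}
          = {ball_in(b1,rmB), ball_in(b3,rmC), free(right), robot_in(rmC)}

== RESULT ==
["ball_in(b1,rmB)", "ball_in(b3,rmC)", "free(right)", "robot_in(rmC)"]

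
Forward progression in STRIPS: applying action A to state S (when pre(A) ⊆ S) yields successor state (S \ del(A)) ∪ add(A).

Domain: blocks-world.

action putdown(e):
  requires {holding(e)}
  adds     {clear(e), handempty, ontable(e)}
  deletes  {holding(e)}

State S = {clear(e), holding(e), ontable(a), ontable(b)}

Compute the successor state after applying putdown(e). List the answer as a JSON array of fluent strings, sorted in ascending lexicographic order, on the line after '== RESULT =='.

Compute (S \ del) ∪ add:
  pre ⊆ S: {holding(e)} ⊆ S  — applicable
  S \ del = {clear(e), ontable(a), ontable(b)}
  ∪ add   = {clear(e), handempty, ontable(a), ontable(b), ontable(e)}

== RESULT ==
["clear(e)", "handempty", "ontable(a)", "ontable(b)", "ontable(e)"]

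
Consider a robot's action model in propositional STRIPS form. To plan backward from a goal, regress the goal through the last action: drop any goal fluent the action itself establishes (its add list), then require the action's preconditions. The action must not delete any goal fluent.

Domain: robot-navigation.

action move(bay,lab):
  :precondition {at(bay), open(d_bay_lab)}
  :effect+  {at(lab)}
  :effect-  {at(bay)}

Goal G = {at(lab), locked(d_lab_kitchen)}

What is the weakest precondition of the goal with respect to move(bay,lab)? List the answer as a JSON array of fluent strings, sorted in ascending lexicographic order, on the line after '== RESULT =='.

Regress:
  G ∩ del = {}  (empty — regression defined)
  G \ add = {at(lab), locked(d_lab_kitchen)} \ {at(lab)} = {locked(d_lab_kitchen)}
  ∪ pre   = {locked(d_lab_kitchen)} ∪ {at(bay), open(d_bay_lab)}
          = {at(bay), locked(d_lab_kitchen), open(d_bay_lab)}

== RESULT ==
["at(bay)", "locked(d_lab_kitchen)", "open(d_bay_lab)"]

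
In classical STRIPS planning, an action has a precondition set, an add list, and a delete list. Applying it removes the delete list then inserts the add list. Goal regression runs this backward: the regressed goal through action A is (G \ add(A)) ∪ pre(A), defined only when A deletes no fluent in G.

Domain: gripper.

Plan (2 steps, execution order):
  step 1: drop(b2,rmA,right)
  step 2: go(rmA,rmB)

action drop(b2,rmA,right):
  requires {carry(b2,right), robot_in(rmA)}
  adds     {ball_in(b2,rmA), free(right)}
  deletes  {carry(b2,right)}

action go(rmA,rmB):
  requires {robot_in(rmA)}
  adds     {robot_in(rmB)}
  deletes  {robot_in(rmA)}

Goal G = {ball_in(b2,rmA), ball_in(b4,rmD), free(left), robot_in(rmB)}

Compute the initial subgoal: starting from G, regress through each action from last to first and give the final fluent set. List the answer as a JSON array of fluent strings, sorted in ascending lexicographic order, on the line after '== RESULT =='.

Regress step by step:
  through step 2 (go(rmA,rmB)): drop {robot_in(rmB)}, keep {ball_in(b2,rmA), ball_in(b4,rmD), free(left)}, require {robot_in(rmA)}
    → {ball_in(b2,rmA), ball_in(b4,rmD), free(left), robot_in(rmA)}
  through step 1 (drop(b2,rmA,right)): drop {ball_in(b2,rmA)}, keep {ball_in(b4,rmD), free(left), robot_in(rmA)}, require {carry(b2,right), robot_in(rmA)}
    → {ball_in(b4,rmD), carry(b2,right), free(left), robot_in(rmA)}

== RESULT ==
["ball_in(b4,rmD)", "carry(b2,right)", "free(left)", "robot_in(rmA)"]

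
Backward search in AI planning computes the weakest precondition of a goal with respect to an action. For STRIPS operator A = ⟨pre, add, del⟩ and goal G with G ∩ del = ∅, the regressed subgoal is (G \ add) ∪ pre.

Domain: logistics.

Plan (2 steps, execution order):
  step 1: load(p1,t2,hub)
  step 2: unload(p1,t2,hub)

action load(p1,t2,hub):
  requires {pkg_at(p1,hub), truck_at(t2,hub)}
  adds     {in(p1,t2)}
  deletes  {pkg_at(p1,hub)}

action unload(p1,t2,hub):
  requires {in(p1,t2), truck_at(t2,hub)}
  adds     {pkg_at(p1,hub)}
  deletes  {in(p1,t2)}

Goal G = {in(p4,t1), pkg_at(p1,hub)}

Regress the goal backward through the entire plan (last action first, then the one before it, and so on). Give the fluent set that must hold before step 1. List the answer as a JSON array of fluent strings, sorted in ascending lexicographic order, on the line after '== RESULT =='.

Regress step by step:
  through step 2 (unload(p1,t2,hub)): drop {pkg_at(p1,hub)}, keep {in(p4,t1)}, require {in(p1,t2), truck_at(t2,hub)}
    → {in(p1,t2), in(p4,t1), truck_at(t2,hub)}
  through step 1 (load(p1,t2,hub)): drop {in(p1,t2)}, keep {in(p4,t1), truck_at(t2,hub)}, require {pkg_at(p1,hub), truck_at(t2,hub)}
    → {in(p4,t1), pkg_at(p1,hub), truck_at(t2,hub)}

== RESULT ==
["in(p4,t1)", "pkg_at(p1,hub)", "truck_at(t2,hub)"]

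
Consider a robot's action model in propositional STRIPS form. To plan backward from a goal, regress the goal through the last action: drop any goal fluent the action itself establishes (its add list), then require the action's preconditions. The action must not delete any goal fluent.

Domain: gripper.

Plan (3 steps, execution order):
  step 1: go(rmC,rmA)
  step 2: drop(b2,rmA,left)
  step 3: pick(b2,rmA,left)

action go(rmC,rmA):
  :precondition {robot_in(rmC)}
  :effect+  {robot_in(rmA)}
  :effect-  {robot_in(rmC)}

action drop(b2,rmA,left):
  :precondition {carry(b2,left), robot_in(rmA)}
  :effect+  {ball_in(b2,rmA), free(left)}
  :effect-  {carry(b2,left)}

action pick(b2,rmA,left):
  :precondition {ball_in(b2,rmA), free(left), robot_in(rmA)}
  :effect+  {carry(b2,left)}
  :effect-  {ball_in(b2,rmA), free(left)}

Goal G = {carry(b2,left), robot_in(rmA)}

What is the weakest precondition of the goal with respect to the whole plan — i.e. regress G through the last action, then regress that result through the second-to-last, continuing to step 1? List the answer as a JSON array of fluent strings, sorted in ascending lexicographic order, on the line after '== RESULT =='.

Regress step by step:
  through step 3 (pick(b2,rmA,left)): drop {carry(b2,left)}, keep {robot_in(rmA)}, require {ball_in(b2,rmA), free(left), robot_in(rmA)}
    → {ball_in(b2,rmA), free(left), robot_in(rmA)}
  through step 2 (drop(b2,rmA,left)): drop {ball_in(b2,rmA), free(left)}, keep {robot_in(rmA)}, require {carry(b2,left), robot_in(rmA)}
    → {carry(b2,left), robot_in(rmA)}
  through step 1 (go(rmC,rmA)): drop {robot_in(rmA)}, keep {carry(b2,left)}, require {robot_in(rmC)}
    → {carry(b2,left), robot_in(rmC)}

== RESULT ==
["carry(b2,left)", "robot_in(rmC)"]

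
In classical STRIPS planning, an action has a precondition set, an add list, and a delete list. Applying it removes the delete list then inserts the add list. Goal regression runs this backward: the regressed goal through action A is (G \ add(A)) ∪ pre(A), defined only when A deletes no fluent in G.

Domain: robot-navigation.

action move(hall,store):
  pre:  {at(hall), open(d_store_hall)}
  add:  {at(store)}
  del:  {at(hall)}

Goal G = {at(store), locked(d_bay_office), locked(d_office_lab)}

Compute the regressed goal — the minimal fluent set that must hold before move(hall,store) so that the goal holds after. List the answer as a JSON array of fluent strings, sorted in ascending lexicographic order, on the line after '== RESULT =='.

Compute (G \ add) ∪ pre:
  G ∩ del = {}  (empty — regression defined)
  G \ add = {at(store), locked(d_bay_office), locked(d_office_lab)} \ {at(store)} = {locked(d_bay_office), locked(d_office_lab)}
  ∪ pre   = {locked(d_bay_office), locked(d_office_lab)} ∪ {at(hall), open(d_store_hall)}
          = {at(hall), locked(d_bay_office), locked(d_office_lab), open(d_store_hall)}

== RESULT ==
["at(hall)", "locked(d_bay_office)", "locked(d_office_lab)", "open(d_store_hall)"]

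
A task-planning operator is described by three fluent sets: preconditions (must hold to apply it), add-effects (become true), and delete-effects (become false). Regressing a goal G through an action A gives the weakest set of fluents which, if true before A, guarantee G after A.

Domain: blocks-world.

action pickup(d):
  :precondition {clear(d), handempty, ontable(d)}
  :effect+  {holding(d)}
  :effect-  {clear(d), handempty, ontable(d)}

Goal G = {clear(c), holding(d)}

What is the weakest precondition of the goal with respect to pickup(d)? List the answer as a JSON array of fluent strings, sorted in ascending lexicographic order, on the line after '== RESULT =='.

Compute (G \ add) ∪ pre:
  G ∩ del = {}  (empty — regression defined)
  G \ add = {clear(c), holding(d)} \ {holding(d)} = {clear(c)}
  ∪ pre   = {clear(c)} ∪ {clear(d), handempty, ontable(d)}
          = {clear(c), clear(d), handempty, ontable(d)}

== RESULT ==
["clear(c)", "clear(d)", "handempty", "ontable(d)"]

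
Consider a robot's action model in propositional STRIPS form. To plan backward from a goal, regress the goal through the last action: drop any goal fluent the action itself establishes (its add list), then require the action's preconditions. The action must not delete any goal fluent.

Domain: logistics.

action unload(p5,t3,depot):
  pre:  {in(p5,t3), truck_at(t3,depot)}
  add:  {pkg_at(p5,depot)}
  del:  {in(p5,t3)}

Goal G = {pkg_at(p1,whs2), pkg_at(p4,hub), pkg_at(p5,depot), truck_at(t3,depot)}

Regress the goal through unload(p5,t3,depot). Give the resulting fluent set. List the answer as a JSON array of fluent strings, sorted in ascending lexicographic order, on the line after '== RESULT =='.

Compute (G \ add) ∪ pre:
  G ∩ del = {}  (empty — regression defined)
  G \ add = {pkg_at(p1,whs2), pkg_at(p4,hub), pkg_at(p5,depot), truck_at(t3,depot)} \ {pkg_at(p5,depot)} = {pkg_at(p1,whs2), pkg_at(p4,hub), truck_at(t3,depot)}
  ∪ pre   = {pkg_at(p1,whs2), pkg_at(p4,hub), truck_at(t3,depot)} ∪ {in(p5,t3), truck_at(t3,depot)}
          = {in(p5,t3), pkg_at(p1,whs2), pkg_at(p4,hub), truck_at(t3,depot)}

== RESULT ==
["in(p5,t3)", "pkg_at(p1,whs2)", "pkg_at(p4,hub)", "truck_at(t3,depot)"]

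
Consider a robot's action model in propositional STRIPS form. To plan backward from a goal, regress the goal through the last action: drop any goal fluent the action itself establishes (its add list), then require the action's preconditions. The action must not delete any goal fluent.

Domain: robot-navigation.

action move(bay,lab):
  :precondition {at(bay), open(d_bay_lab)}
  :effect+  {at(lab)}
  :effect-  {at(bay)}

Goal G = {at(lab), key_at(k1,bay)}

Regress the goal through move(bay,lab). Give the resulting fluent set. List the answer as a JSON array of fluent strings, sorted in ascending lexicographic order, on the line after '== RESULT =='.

Compute (G \ add) ∪ pre:
  G ∩ del = {}  (empty — regression defined)
  G \ add = {at(lab), key_at(k1,bay)} \ {at(lab)} = {key_at(k1,bay)}
  ∪ pre   = {key_at(k1,bay)} ∪ {at(bay), open(d_bay_lab)}
          = {at(bay), key_at(k1,bay), open(d_bay_lab)}

== RESULT ==
["at(bay)", "key_at(k1,bay)", "open(d_bay_lab)"]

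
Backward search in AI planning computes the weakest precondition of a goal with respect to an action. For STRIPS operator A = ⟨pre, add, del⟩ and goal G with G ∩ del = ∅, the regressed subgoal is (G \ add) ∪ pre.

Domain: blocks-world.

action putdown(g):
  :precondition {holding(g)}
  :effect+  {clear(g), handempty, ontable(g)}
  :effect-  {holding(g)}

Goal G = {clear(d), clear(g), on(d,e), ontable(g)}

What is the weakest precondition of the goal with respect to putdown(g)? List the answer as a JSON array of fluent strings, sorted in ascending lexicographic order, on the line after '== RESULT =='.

Compute (G \ add) ∪ pre:
  G ∩ del = {}  (empty — regression defined)
  G \ add = {clear(d), clear(g), on(d,e), ontable(g)} \ {clear(g), handempty, ontable(g)} = {clear(d), on(d,e)}
  ∪ pre   = {clear(d), on(d,e)} ∪ {holding(g)}
          = {clear(d), holding(g), on(d,e)}

== RESULT ==
["clear(d)", "holding(g)", "on(d,e)"]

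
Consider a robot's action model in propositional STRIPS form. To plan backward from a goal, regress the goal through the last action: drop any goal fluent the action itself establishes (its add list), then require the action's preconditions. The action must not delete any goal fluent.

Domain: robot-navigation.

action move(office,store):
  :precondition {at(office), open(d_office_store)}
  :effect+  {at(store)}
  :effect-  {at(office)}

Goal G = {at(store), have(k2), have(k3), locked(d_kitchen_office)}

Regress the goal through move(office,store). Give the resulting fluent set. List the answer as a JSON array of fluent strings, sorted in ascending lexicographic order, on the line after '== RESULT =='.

Compute (G \ add) ∪ pre:
  G ∩ del = {}  (empty — regression defined)
  G \ add = {at(store), have(k2), have(k3), locked(d_kitchen_office)} \ {at(store)} = {have(k2), have(k3), locked(d_kitchen_office)}
  ∪ pre   = {have(k2), have(k3), locked(d_kitchen_office)} ∪ {at(office), open(d_office_store)}
          = {at(office), have(k2), have(k3), locked(d_kitchen_office), open(d_office_store)}

== RESULT ==
["at(office)", "have(k2)", "have(k3)", "locked(d_kitchen_office)", "open(d_office_store)"]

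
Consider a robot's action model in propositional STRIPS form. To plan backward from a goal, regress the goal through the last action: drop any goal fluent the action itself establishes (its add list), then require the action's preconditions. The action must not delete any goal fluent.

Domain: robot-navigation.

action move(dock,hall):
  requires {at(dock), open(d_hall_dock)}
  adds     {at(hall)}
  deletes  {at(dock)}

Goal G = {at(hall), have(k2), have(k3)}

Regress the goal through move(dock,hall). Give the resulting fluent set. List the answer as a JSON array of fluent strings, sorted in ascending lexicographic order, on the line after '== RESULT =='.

Compute (G \ add) ∪ pre:
  G ∩ del = {}  (empty — regression defined)
  G \ add = {at(hall), have(k2), have(k3)} \ {at(hall)} = {have(k2), have(k3)}
  ∪ pre   = {have(k2), have(k3)} ∪ {at(dock), open(d_hall_dock)}
          = {at(dock), have(k2), have(k3), open(d_hall_dock)}

== RESULT ==
["at(dock)", "have(k2)", "have(k3)", "open(d_hall_dock)"]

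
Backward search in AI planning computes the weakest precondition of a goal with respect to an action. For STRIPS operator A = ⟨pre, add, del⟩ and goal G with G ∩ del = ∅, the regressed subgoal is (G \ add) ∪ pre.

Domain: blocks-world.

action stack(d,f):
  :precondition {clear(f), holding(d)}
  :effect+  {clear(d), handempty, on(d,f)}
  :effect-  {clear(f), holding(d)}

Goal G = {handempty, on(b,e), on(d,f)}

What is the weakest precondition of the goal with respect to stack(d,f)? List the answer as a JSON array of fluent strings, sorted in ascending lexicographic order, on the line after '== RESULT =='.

Compute (G \ add) ∪ pre:
  G ∩ del = {}  (empty — regression defined)
  G \ add = {handempty, on(b,e), on(d,f)} \ {clear(d), handempty, on(d,f)} = {on(b,e)}
  ∪ pre   = {on(b,e)} ∪ {clear(f), holding(d)}
          = {clear(f), holding(d), on(b,e)}

== RESULT ==
["clear(f)", "holding(d)", "on(b,e)"]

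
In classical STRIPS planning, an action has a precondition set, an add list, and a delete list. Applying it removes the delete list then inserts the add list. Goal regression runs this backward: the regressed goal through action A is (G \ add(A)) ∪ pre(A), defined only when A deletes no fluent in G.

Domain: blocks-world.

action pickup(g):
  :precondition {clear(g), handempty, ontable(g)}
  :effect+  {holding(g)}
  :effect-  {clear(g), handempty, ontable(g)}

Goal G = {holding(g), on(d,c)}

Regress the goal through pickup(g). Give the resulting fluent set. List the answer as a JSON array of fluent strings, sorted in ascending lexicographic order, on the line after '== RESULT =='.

Regress:
  G ∩ del = {}  (empty — regression defined)
  G \ add = {holding(g), on(d,c)} \ {holding(g)} = {on(d,c)}
  ∪ pre   = {on(d,c)} ∪ {clear(g), handempty, ontable(g)}
          = {clear(g), handempty, on(d,c), ontable(g)}

== RESULT ==
["clear(g)", "handempty", "on(d,c)", "ontable(g)"]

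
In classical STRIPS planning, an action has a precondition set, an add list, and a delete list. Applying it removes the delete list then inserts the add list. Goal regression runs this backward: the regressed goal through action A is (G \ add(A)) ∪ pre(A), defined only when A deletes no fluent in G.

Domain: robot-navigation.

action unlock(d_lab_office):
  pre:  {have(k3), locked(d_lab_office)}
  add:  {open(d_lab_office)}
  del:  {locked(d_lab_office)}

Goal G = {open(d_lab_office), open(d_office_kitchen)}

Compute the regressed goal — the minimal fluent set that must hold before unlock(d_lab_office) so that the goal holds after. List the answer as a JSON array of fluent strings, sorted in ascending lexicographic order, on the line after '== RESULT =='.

Compute (G \ add) ∪ pre:
  G ∩ del = {}  (empty — regression defined)
  G \ add = {open(d_lab_office), open(d_office_kitchen)} \ {open(d_lab_office)} = {open(d_office_kitchen)}
  ∪ pre   = {open(d_office_kitchen)} ∪ {have(k3), locked(d_lab_office)}
          = {have(k3), locked(d_lab_office), open(d_office_kitchen)}

== RESULT ==
["have(k3)", "locked(d_lab_office)", "open(d_office_kitchen)"]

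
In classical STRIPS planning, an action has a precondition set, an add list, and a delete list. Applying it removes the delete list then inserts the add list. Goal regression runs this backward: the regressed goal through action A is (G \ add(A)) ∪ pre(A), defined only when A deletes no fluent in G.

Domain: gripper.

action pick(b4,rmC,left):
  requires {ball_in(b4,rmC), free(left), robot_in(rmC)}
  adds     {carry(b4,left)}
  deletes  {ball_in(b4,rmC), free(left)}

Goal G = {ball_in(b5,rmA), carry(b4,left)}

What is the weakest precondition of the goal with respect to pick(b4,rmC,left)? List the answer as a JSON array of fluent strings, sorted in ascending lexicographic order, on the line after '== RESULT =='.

Compute (G \ add) ∪ pre:
  G ∩ del = {}  (empty — regression defined)
  G \ add = {ball_in(b5,rmA), carry(b4,left)} \ {carry(b4,left)} = {ball_in(b5,rmA)}
  ∪ pre   = {ball_in(b5,rmA)} ∪ {ball_in(b4,rmC), free(left), robot_in(rmC)}
          = {ball_in(b4,rmC), ball_in(b5,rmA), free(left), robot_in(rmC)}

== RESULT ==
["ball_in(b4,rmC)", "ball_in(b5,rmA)", "free(left)", "robot_in(rmC)"]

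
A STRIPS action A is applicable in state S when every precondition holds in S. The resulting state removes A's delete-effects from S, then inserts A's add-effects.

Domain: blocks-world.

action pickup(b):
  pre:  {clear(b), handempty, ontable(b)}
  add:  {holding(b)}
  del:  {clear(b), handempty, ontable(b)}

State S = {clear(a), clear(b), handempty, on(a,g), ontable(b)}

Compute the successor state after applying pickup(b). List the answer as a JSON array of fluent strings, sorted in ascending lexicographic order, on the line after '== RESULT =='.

Compute (S \ del) ∪ add:
  pre ⊆ S: {clear(b), handempty, ontable(b)} ⊆ S  — applicable
  S \ del = {clear(a), on(a,g)}
  ∪ add   = {clear(a), holding(b), on(a,g)}

== RESULT ==
["clear(a)", "holding(b)", "on(a,g)"]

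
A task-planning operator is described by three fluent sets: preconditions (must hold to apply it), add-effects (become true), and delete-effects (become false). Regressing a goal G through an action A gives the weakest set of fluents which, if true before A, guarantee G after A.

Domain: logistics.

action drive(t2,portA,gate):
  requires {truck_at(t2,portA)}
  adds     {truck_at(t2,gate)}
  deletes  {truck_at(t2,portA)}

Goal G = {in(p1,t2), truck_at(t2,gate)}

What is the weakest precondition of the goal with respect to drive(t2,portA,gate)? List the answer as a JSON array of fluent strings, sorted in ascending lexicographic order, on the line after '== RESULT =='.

Regress:
  G ∩ del = {}  (empty — regression defined)
  G \ add = {in(p1,t2), truck_at(t2,gate)} \ {truck_at(t2,gate)} = {in(p1,t2)}
  ∪ pre   = {in(p1,t2)} ∪ {truck_at(t2,portA)}
          = {in(p1,t2), truck_at(t2,portA)}

== RESULT ==
["in(p1,t2)", "truck_at(t2,portA)"]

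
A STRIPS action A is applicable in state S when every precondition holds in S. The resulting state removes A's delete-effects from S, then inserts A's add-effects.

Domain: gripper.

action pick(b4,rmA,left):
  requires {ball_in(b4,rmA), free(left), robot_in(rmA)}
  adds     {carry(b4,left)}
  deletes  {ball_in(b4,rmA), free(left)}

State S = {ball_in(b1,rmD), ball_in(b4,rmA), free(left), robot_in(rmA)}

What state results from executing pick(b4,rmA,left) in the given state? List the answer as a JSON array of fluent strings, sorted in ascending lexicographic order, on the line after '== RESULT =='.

Progress:
  pre ⊆ S: {ball_in(b4,rmA), free(left), robot_in(rmA)} ⊆ S  — applicable
  S \ del = {ball_in(b1,rmD), robot_in(rmA)}
  ∪ add   = {ball_in(b1,rmD), carry(b4,left), robot_in(rmA)}

== RESULT ==
["ball_in(b1,rmD)", "carry(b4,left)", "robot_in(rmA)"]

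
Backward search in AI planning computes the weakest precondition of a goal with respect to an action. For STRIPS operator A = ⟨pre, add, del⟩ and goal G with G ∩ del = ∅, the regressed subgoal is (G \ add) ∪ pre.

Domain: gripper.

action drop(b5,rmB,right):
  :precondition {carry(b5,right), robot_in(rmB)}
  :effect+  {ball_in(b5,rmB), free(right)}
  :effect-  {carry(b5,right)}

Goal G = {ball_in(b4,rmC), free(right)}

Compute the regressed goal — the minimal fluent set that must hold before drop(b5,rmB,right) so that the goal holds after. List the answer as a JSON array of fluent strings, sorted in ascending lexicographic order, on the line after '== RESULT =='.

Regress:
  G ∩ del = {}  (empty — regression defined)
  G \ add = {ball_in(b4,rmC), free(right)} \ {ball_in(b5,rmB), free(right)} = {ball_in(b4,rmC)}
  ∪ pre   = {ball_in(b4,rmC)} ∪ {carry(b5,right), robot_in(rmB)}
          = {ball_in(b4,rmC), carry(b5,right), robot_in(rmB)}

== RESULT ==
["ball_in(b4,rmC)", "carry(b5,right)", "robot_in(rmB)"]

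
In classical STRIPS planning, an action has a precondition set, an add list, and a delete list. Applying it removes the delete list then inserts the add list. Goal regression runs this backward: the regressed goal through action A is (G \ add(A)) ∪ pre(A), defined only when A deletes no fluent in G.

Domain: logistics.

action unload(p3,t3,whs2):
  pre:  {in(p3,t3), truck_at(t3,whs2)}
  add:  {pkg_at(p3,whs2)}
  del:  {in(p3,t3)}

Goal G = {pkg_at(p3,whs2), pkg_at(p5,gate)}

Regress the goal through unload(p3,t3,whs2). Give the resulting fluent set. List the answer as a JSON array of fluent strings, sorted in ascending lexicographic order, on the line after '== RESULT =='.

Regress:
  G ∩ del = {}  (empty — regression defined)
  G \ add = {pkg_at(p3,whs2), pkg_at(p5,gate)} \ {pkg_at(p3,whs2)} = {pkg_at(p5,gate)}
  ∪ pre   = {pkg_at(p5,gate)} ∪ {in(p3,t3), truck_at(t3,whs2)}
          = {in(p3,t3), pkg_at(p5,gate), truck_at(t3,whs2)}

== RESULT ==
["in(p3,t3)", "pkg_at(p5,gate)", "truck_at(t3,whs2)"]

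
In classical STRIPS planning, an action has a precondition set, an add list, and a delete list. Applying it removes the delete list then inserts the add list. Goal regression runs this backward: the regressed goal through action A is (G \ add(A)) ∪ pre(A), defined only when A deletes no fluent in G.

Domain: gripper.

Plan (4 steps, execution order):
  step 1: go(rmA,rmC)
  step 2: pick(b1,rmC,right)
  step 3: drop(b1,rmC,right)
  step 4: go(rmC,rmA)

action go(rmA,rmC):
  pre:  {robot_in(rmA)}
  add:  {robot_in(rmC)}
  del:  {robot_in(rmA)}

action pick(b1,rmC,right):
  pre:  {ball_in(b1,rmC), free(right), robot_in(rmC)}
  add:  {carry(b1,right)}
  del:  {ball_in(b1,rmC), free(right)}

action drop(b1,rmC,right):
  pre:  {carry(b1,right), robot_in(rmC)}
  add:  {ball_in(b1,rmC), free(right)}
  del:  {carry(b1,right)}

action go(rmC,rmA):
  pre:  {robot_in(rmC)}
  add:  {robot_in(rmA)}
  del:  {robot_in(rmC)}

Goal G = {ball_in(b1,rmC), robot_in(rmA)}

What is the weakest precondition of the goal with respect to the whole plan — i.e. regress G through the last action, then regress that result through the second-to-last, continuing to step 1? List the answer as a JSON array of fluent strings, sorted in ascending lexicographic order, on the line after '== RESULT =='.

Work backward from the goal:
  through step 4 (go(rmC,rmA)): drop {robot_in(rmA)}, keep {ball_in(b1,rmC)}, require {robot_in(rmC)}
    → {ball_in(b1,rmC), robot_in(rmC)}
  through step 3 (drop(b1,rmC,right)): drop {ball_in(b1,rmC)}, keep {robot_in(rmC)}, require {carry(b1,right), robot_in(rmC)}
    → {carry(b1,right), robot_in(rmC)}
  through step 2 (pick(b1,rmC,right)): drop {carry(b1,right)}, keep {robot_in(rmC)}, require {ball_in(b1,rmC), free(right), robot_in(rmC)}
    → {ball_in(b1,rmC), free(right), robot_in(rmC)}
  through step 1 (go(rmA,rmC)): drop {robot_in(rmC)}, keep {ball_in(b1,rmC), free(right)}, require {robot_in(rmA)}
    → {ball_in(b1,rmC), free(right), robot_in(rmA)}

== RESULT ==
["ball_in(b1,rmC)", "free(right)", "robot_in(rmA)"]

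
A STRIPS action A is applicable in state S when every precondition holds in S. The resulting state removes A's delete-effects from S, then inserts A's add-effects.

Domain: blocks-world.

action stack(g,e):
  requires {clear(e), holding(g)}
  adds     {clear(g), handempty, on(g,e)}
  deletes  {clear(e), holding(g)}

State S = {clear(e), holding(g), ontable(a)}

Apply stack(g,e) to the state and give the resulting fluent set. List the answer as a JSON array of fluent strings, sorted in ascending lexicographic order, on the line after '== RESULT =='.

Compute (S \ del) ∪ add:
  pre ⊆ S: {clear(e), holding(g)} ⊆ S  — applicable
  S \ del = {ontable(a)}
  ∪ add   = {clear(g), handempty, on(g,e), ontable(a)}

== RESULT ==
["clear(g)", "handempty", "on(g,e)", "ontable(a)"]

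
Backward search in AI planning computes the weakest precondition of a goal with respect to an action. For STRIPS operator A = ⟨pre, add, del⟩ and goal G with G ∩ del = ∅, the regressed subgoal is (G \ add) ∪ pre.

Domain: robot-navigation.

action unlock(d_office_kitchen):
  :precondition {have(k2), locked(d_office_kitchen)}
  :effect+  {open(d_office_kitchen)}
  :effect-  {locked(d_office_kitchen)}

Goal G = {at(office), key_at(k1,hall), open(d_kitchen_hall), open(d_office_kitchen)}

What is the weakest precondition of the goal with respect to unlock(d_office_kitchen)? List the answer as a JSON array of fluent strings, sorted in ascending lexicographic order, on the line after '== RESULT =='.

Regress:
  G ∩ del = {}  (empty — regression defined)
  G \ add = {at(office), key_at(k1,hall), open(d_kitchen_hall), open(d_office_kitchen)} \ {open(d_office_kitchen)} = {at(office), key_at(k1,hall), open(d_kitchen_hall)}
  ∪ pre   = {at(office), key_at(k1,hall), open(d_kitchen_hall)} ∪ {have(k2), locked(d_office_kitchen)}
          = {at(office), have(k2), key_at(k1,hall), locked(d_office_kitchen), open(d_kitchen_hall)}

== RESULT ==
["at(office)", "have(k2)", "key_at(k1,hall)", "locked(d_office_kitchen)", "open(d_kitchen_hall)"]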